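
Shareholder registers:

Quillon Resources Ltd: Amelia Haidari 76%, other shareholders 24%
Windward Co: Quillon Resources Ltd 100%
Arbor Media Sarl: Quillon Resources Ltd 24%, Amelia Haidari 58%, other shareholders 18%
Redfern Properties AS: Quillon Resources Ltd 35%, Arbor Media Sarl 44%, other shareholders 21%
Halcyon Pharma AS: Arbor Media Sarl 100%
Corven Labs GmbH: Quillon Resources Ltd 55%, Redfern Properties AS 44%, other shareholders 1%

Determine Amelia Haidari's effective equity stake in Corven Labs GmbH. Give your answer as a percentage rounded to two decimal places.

68.26%

Amelia reaches Corven along 4 paths.
Via Quillon: 76% × 55% = 41.8%.
Via Quillon → Redfern: 76% × 35% × 44% = 11.704%.
Via Quillon → Arbor → Redfern: 76% × 24% × 44% × 44% = 3.531264%.
Via Arbor → Redfern: 58% × 44% × 44% = 11.2288%.
Total: 41.8% + 11.704% + 3.531264% + 11.2288% = 68.264064%.
Rounded: 68.26%.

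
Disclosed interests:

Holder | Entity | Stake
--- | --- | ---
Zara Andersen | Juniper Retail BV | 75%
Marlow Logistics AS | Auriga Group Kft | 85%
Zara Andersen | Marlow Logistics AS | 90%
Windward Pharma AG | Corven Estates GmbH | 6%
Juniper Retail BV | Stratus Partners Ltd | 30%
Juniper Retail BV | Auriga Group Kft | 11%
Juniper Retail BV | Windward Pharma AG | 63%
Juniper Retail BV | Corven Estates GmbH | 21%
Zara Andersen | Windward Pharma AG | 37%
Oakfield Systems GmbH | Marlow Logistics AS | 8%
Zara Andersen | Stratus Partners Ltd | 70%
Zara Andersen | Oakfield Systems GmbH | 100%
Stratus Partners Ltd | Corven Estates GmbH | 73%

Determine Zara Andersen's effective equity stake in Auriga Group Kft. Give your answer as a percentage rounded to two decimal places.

91.55%

Zara reaches Auriga along 3 paths.
Via Marlow: 90% × 85% = 76.5%.
Via Oakfield → Marlow: 100% × 8% × 85% = 6.8%.
Via Juniper: 75% × 11% = 8.25%.
Total: 76.5% + 6.8% + 8.25% = 91.55%.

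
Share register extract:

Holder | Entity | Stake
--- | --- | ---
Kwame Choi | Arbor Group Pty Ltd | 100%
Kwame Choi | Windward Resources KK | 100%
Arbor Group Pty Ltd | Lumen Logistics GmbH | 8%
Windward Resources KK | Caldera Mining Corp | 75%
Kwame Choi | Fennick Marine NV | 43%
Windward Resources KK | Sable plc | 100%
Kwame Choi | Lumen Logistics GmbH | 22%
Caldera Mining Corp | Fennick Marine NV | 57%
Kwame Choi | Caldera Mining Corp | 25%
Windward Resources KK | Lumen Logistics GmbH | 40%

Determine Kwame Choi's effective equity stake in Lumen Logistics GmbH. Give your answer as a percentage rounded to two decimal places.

Kwame reaches Lumen along 3 paths.
Direct stake: 22% = 22%.
Via Arbor: 100% × 8% = 8%.
Via Windward: 100% × 40% = 40%.
Total: 22% + 8% + 40% = 70%.
Rounded: 70.00%.

70.00%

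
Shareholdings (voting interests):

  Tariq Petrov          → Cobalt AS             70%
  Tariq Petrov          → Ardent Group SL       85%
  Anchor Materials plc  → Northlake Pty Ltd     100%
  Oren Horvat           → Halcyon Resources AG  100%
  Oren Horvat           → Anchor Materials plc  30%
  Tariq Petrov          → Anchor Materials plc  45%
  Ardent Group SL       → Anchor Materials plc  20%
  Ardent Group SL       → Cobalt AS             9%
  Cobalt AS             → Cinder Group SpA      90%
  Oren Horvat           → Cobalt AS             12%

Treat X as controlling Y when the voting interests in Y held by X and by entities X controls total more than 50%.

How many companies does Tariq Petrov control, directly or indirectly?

5

Tariq holds 85% of Ardent, so Tariq controls Ardent.
Ardent and Tariq together hold 20% + 45% = 65% of Anchor, so Tariq controls Anchor.
Tariq and Ardent together hold 70% + 9% = 79% of Cobalt, so Tariq controls Cobalt.
Cobalt holds 90% of Cinder, so Tariq controls Cinder.
Anchor holds 100% of Northlake, so Tariq controls Northlake.
No other company's threshold is met.
Tariq controls 5 companies.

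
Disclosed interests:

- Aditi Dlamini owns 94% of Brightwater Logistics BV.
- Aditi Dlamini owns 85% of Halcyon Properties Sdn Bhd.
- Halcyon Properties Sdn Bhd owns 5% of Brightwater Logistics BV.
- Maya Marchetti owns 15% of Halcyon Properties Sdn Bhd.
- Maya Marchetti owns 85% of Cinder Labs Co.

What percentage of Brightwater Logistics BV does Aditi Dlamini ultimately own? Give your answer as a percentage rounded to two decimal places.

Aditi reaches Brightwater along 2 paths.
Direct stake: 94% = 94%.
Via Halcyon: 85% × 5% = 4.25%.
Total: 94% + 4.25% = 98.25%.

98.25%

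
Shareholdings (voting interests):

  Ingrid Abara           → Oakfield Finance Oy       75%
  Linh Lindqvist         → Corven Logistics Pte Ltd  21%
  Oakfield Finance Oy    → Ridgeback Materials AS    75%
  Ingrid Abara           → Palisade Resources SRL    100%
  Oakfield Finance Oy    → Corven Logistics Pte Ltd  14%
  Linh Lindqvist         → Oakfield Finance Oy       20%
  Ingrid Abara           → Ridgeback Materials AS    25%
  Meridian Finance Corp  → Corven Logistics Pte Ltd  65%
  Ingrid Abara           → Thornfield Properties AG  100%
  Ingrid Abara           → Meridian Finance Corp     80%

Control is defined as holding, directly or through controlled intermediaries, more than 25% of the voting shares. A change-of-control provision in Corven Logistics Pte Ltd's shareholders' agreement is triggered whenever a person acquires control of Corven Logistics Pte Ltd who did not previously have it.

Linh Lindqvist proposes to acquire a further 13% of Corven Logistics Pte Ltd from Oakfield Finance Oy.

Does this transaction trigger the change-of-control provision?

Yes

The purchase adds only to Linh's holdings (Oakfield's stake shrinks), so Linh is the only person who could newly come to control Corven.
Linh's largest direct stake is 21% in Corven, which does not meet the threshold, so Linh controls no company.
In Corven, Linh's side holds only 21%, not > 25%.
So before the transaction, Linh does not control Corven.
After the purchase, Linh's direct stake in Corven rises to 21% + 13% = 34%, and Oakfield's stake falls to 1%.
Linh holds 34% of Corven, so Linh controls Corven.
Linh did not control Corven before and does after, so the clause is triggered.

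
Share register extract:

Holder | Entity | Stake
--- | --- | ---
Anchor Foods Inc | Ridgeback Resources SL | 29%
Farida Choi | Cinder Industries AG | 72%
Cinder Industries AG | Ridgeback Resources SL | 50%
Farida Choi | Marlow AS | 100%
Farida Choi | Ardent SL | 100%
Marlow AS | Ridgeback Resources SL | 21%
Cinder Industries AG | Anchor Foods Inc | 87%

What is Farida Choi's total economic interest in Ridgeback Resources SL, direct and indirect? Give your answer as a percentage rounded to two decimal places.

Farida reaches Ridgeback along 3 paths.
Via Cinder: 72% × 50% = 36%.
Via Cinder → Anchor: 72% × 87% × 29% = 18.1656%.
Via Marlow: 100% × 21% = 21%.
Total: 36% + 18.1656% + 21% = 75.1656%.
Rounded: 75.17%.

75.17%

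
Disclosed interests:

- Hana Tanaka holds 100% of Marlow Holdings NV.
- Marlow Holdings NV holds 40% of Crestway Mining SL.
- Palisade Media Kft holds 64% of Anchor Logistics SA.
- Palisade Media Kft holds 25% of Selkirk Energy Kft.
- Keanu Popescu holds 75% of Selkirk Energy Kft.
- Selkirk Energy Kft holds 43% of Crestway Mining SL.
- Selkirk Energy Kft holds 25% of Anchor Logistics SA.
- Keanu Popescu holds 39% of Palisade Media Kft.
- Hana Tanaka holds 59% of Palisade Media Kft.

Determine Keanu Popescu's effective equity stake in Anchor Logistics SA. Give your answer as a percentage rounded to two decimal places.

Keanu reaches Anchor along 3 paths.
Via Palisade: 39% × 64% = 24.96%.
Via Selkirk: 75% × 25% = 18.75%.
Via Palisade → Selkirk: 39% × 25% × 25% = 2.4375%.
Total: 24.96% + 18.75% + 2.4375% = 46.1475%.
Rounded: 46.15%.

46.15%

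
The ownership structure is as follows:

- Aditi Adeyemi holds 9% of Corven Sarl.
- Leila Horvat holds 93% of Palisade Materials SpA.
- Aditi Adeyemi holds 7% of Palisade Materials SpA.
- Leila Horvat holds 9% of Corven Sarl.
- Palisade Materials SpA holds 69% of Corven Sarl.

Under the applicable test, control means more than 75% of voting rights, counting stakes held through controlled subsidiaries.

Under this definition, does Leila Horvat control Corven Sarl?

Yes

Leila holds 93% of Palisade, so Leila controls Palisade.
Palisade and Leila together hold 69% + 9% = 78% of Corven, so Leila controls Corven.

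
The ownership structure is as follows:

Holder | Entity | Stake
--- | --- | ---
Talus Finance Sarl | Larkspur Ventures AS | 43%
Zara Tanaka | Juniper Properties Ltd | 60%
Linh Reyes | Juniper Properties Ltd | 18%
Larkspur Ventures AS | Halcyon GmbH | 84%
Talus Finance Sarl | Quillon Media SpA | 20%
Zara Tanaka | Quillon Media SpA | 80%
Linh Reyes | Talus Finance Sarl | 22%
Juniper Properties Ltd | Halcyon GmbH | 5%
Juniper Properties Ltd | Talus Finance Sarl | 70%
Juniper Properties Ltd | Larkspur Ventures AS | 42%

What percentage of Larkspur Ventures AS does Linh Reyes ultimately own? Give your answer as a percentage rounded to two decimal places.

22.44%

Linh reaches Larkspur along 3 paths.
Via Juniper → Talus: 18% × 70% × 43% = 5.418%.
Via Talus: 22% × 43% = 9.46%.
Via Juniper: 18% × 42% = 7.56%.
Total: 5.418% + 9.46% + 7.56% = 22.438%.
Rounded: 22.44%.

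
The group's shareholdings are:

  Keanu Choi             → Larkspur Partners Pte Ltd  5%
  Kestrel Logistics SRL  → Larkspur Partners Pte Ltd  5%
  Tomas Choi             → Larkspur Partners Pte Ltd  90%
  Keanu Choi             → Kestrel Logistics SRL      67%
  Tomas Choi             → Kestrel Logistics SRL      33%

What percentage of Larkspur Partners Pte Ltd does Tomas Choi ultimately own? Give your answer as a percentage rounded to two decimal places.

Tomas reaches Larkspur along 2 paths.
Direct stake: 90% = 90%.
Via Kestrel: 33% × 5% = 1.65%.
Total: 90% + 1.65% = 91.65%.

91.65%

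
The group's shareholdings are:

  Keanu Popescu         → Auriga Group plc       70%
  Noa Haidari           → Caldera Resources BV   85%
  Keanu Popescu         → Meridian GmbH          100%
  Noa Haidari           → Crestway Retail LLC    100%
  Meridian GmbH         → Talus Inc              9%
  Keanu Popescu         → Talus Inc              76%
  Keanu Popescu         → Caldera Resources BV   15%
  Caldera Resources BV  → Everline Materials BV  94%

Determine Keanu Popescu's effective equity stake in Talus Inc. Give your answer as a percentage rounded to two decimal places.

Keanu reaches Talus along 2 paths.
Direct stake: 76% = 76%.
Via Meridian: 100% × 9% = 9%.
Total: 76% + 9% = 85%.
Rounded: 85.00%.

85.00%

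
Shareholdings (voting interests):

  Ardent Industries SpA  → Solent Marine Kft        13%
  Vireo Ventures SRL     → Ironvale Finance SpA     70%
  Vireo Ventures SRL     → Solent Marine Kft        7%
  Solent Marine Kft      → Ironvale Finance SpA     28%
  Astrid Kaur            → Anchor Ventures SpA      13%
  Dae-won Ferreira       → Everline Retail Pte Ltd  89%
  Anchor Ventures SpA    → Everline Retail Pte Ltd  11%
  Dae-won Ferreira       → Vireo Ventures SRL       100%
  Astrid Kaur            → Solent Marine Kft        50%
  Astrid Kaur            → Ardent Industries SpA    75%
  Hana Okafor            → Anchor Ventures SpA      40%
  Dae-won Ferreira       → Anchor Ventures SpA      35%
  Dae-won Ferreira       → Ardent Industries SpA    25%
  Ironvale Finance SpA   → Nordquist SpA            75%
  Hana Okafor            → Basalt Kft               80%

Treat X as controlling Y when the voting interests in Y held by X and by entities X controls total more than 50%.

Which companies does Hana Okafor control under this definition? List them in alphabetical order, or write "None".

Hana holds 80% of Basalt, so Hana controls Basalt.
No other company's threshold is met.

Basalt Kft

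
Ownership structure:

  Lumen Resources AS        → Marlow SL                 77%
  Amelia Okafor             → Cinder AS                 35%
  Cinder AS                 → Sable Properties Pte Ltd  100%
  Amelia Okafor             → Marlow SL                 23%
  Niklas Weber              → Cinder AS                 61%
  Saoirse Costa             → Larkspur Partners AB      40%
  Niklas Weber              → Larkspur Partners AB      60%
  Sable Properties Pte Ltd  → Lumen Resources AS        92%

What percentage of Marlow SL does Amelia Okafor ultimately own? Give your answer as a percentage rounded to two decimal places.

Amelia reaches Marlow along 2 paths.
Direct stake: 23% = 23%.
Via Cinder → Sable → Lumen: 35% × 100% × 92% × 77% = 24.794%.
Total: 23% + 24.794% = 47.794%.
Rounded: 47.79%.

47.79%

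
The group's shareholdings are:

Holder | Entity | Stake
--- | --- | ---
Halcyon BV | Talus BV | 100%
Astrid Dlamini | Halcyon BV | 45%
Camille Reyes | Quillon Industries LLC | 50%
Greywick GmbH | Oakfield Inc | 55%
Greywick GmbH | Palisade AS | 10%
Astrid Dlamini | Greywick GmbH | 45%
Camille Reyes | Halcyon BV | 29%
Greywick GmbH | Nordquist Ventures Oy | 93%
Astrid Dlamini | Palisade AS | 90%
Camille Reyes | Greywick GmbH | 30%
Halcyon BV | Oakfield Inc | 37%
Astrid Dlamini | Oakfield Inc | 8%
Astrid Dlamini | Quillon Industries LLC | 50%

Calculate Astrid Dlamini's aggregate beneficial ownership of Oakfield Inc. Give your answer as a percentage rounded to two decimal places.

49.40%

Astrid reaches Oakfield along 3 paths.
Direct stake: 8% = 8%.
Via Greywick: 45% × 55% = 24.75%.
Via Halcyon: 45% × 37% = 16.65%.
Total: 8% + 24.75% + 16.65% = 49.4%.
Rounded: 49.40%.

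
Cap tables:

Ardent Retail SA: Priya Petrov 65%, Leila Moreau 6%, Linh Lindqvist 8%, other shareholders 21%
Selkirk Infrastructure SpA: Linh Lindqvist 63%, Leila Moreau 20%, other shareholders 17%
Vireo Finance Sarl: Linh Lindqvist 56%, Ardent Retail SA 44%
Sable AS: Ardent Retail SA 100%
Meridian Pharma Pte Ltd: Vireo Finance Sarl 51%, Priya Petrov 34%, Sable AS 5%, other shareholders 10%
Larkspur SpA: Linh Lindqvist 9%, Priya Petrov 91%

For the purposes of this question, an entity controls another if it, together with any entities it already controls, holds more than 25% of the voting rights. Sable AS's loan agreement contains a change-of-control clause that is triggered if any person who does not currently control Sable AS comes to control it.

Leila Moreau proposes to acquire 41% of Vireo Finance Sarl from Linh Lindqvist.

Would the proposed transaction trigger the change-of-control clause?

No

The purchase adds only to Leila's holdings (Linh's stake shrinks), so Leila is the only person who could newly come to control Sable.
Leila's largest direct stake is 20% in Selkirk, which does not meet the threshold, so Leila controls no company.
Neither Leila nor any entity Leila controls holds any voting interest in Sable.
So before the transaction, Leila does not control Sable.
After the purchase, Leila holds 41% of Vireo directly, and Linh's stake falls to 15%.
Leila holds 41% of Vireo, so Leila controls Vireo.
Vireo holds 51% of Meridian, so Leila controls Meridian.
After the transaction, neither Leila nor any entity Leila controls holds a voting interest in Sable, so Leila still does not control it.
No new person acquires control, so the clause is not triggered.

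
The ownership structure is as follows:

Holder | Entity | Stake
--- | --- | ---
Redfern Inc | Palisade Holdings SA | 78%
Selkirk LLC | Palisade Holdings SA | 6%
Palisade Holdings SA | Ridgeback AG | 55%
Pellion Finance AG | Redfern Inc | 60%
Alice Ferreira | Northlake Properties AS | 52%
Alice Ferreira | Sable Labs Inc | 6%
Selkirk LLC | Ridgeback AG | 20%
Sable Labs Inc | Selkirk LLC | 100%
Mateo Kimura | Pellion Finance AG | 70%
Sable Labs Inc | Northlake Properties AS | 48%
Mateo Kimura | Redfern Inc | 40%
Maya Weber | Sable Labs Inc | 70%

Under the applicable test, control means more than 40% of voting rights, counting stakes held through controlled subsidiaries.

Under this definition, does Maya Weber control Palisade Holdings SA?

No

Maya holds 70% of Sable, so Maya controls Sable.
Sable holds 100% of Selkirk, so Maya controls Selkirk.
Sable holds 48% of Northlake, so Maya controls Northlake.
In Palisade, Maya's side holds only 6%, not > 40%.
So Maya does not control Palisade.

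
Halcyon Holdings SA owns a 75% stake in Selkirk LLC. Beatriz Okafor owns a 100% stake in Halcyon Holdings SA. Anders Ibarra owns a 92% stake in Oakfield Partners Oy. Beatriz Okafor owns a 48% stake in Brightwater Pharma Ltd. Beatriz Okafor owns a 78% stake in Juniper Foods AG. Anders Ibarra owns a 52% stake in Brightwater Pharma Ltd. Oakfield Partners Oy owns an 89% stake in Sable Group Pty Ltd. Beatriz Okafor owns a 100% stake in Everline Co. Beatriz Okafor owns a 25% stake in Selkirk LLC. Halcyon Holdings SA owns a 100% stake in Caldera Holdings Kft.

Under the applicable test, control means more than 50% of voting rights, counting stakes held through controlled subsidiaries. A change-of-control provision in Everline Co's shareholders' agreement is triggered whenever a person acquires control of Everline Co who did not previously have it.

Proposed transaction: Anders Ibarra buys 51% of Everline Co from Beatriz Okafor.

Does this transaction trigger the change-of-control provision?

The purchase adds only to Anders's holdings (Beatriz's stake shrinks), so Anders is the only person who could newly come to control Everline.
Anders holds 92% of Oakfield, so Anders controls Oakfield.
Anders holds 52% of Brightwater, so Anders controls Brightwater.
Oakfield holds 89% of Sable, so Anders controls Sable.
Neither Anders nor any entity Anders controls holds any voting interest in Everline.
So before the transaction, Anders does not control Everline.
After the purchase, Anders holds 51% of Everline directly, and Beatriz's stake falls to 49%.
Anders holds 51% of Everline, so Anders controls Everline.
Anders did not control Everline before and does after, so the clause is triggered.

Yes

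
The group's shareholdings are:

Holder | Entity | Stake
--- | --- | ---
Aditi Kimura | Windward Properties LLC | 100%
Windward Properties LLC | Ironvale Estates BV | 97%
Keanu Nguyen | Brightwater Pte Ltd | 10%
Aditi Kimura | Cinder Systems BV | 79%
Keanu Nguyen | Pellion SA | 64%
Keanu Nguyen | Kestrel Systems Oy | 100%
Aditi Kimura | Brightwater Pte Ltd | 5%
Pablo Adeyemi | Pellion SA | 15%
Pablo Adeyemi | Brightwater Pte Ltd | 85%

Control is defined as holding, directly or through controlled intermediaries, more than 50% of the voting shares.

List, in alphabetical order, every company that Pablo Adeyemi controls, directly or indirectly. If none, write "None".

Pablo holds 85% of Brightwater, so Pablo controls Brightwater.
No other company's threshold is met.

Brightwater Pte Ltd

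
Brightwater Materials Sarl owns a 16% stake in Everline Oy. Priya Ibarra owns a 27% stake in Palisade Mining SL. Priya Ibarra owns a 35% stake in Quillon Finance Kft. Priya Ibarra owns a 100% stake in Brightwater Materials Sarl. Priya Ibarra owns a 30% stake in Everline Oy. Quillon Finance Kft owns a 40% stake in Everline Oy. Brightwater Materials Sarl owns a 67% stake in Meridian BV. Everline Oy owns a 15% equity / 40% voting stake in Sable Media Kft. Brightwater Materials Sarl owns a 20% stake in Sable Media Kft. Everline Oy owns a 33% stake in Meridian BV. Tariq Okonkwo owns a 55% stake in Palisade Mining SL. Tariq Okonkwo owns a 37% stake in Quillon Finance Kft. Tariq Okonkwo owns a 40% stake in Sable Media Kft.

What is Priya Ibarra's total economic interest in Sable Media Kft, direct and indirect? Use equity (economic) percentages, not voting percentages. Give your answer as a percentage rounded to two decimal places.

Priya reaches Sable along 4 paths.
Via Brightwater: 100% × 20% = 20%.
Via Brightwater → Everline: 100% × 16% × 15% = 2.4%.
Via Quillon → Everline: 35% × 40% × 15% = 2.1%.
Via Everline: 30% × 15% = 4.5%.
Total: 20% + 2.4% + 2.1% + 4.5% = 29%.
Rounded: 29.00%.

29.00%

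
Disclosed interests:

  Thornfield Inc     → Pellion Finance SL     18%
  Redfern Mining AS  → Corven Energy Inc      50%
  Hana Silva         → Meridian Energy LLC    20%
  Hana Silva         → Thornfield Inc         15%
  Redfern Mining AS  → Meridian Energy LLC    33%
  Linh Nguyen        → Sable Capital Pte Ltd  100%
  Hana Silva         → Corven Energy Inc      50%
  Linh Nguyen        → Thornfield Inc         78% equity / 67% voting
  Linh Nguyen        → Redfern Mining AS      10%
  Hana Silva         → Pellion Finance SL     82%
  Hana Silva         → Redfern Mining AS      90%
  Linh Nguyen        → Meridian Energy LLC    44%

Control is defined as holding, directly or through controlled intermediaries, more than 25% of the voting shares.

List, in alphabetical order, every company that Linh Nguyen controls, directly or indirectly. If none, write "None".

Linh holds 100% of Sable, so Linh controls Sable.
Linh holds 67% of Thornfield, so Linh controls Thornfield.
Linh holds 44% of Meridian, so Linh controls Meridian.
No other company's threshold is met.

Meridian Energy LLC, Sable Capital Pte Ltd, Thornfield Inc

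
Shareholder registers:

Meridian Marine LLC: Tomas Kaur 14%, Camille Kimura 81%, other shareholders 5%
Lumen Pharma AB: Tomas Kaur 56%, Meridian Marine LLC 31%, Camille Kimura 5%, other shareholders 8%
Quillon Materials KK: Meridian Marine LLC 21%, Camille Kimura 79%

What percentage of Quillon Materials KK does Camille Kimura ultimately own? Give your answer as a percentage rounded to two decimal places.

Camille reaches Quillon along 2 paths.
Via Meridian: 81% × 21% = 17.01%.
Direct stake: 79% = 79%.
Total: 17.01% + 79% = 96.01%.

96.01%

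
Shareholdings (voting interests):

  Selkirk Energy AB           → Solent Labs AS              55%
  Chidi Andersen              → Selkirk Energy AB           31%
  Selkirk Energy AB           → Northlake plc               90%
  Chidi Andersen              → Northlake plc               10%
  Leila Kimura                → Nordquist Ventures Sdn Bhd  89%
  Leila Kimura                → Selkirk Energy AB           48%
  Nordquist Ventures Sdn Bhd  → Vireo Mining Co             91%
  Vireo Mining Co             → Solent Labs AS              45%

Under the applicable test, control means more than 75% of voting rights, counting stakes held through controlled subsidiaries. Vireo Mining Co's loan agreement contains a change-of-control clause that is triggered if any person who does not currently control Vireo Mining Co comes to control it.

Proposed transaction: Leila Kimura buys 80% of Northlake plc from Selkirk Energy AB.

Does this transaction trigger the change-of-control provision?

The purchase adds only to Leila's holdings (Selkirk's stake shrinks), so Leila is the only person who could newly come to control Vireo.
Leila holds 89% of Nordquist, so Leila controls Nordquist.
Nordquist holds 91% of Vireo, so Leila controls Vireo.
So Leila already controls Vireo before the transaction.
After the purchase, Leila holds 80% of Northlake directly, and Selkirk's stake falls to 10%.
Leila controlled Vireo already, so this is not a new person acquiring control; every other person's position is unchanged or reduced.
No new person acquires control, so the clause is not triggered.

No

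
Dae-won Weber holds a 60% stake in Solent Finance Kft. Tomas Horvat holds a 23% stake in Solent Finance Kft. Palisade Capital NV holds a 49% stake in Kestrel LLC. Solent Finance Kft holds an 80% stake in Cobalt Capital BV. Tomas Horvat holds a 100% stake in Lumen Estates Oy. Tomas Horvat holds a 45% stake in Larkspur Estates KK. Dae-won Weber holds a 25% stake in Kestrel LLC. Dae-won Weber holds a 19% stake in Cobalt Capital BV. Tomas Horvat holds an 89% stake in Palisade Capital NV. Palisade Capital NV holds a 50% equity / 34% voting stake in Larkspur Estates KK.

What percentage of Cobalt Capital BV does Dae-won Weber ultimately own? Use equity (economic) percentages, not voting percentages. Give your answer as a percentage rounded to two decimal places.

Dae-won reaches Cobalt along 2 paths.
Direct stake: 19% = 19%.
Via Solent: 60% × 80% = 48%.
Total: 19% + 48% = 67%.
Rounded: 67.00%.

67.00%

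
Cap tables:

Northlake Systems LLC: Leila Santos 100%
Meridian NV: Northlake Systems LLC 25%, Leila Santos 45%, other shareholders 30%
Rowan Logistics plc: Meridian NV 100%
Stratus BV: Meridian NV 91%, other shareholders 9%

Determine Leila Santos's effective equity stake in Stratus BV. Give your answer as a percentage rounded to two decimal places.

Leila reaches Stratus along 2 paths.
Via Northlake → Meridian: 100% × 25% × 91% = 22.75%.
Via Meridian: 45% × 91% = 40.95%.
Total: 22.75% + 40.95% = 63.7%.
Rounded: 63.70%.

63.70%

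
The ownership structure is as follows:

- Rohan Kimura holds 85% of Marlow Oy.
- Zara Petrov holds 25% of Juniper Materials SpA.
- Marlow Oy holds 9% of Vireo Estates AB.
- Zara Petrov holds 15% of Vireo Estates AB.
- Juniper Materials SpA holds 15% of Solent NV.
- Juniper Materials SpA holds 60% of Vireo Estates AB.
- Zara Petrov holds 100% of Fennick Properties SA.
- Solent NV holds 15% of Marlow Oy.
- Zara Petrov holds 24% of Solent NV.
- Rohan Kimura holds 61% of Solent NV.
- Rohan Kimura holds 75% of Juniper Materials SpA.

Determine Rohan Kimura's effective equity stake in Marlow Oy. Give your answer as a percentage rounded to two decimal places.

95.84%

Rohan reaches Marlow along 3 paths.
Via Solent: 61% × 15% = 9.15%.
Via Juniper → Solent: 75% × 15% × 15% = 1.6875%.
Direct stake: 85% = 85%.
Total: 9.15% + 1.6875% + 85% = 95.8375%.
Rounded: 95.84%.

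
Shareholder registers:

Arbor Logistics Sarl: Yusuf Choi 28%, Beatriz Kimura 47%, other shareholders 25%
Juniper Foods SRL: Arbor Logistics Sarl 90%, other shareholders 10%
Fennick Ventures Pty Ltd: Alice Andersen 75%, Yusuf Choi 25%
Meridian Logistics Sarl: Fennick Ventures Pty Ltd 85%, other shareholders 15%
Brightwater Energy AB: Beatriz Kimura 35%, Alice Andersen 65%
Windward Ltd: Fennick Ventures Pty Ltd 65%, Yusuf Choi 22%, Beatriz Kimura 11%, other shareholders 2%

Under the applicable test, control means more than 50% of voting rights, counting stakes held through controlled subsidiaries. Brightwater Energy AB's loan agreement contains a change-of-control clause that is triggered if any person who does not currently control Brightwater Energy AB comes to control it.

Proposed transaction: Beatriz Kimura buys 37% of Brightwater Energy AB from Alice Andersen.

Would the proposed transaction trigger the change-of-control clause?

Yes

The purchase adds only to Beatriz's holdings (Alice's stake shrinks), so Beatriz is the only person who could newly come to control Brightwater.
Beatriz's largest direct stake is 47% in Arbor, which does not meet the threshold, so Beatriz controls no company.
In Brightwater, Beatriz's side holds only 35%, not > 50%.
So before the transaction, Beatriz does not control Brightwater.
After the purchase, Beatriz's direct stake in Brightwater rises to 35% + 37% = 72%, and Alice's stake falls to 28%.
Beatriz holds 72% of Brightwater, so Beatriz controls Brightwater.
Beatriz did not control Brightwater before and does after, so the clause is triggered.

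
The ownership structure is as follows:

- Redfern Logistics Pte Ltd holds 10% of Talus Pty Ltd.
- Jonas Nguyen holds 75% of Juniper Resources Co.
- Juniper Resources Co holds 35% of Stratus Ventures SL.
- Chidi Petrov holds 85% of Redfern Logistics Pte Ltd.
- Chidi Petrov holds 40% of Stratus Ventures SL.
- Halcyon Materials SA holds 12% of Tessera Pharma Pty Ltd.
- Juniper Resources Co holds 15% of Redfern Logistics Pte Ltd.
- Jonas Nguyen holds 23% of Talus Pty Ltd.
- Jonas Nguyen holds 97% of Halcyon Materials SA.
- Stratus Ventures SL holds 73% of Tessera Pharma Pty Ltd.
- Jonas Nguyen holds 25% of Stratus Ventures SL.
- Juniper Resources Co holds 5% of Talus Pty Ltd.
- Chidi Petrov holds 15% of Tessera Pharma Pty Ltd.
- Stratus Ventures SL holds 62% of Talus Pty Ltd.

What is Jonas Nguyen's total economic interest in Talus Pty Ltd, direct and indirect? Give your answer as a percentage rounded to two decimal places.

59.65%

Jonas reaches Talus along 5 paths.
Via Juniper → Redfern: 75% × 15% × 10% = 1.125%.
Via Juniper → Stratus: 75% × 35% × 62% = 16.275%.
Via Stratus: 25% × 62% = 15.5%.
Direct stake: 23% = 23%.
Via Juniper: 75% × 5% = 3.75%.
Total: 1.125% + 16.275% + 15.5% + 23% + 3.75% = 59.65%.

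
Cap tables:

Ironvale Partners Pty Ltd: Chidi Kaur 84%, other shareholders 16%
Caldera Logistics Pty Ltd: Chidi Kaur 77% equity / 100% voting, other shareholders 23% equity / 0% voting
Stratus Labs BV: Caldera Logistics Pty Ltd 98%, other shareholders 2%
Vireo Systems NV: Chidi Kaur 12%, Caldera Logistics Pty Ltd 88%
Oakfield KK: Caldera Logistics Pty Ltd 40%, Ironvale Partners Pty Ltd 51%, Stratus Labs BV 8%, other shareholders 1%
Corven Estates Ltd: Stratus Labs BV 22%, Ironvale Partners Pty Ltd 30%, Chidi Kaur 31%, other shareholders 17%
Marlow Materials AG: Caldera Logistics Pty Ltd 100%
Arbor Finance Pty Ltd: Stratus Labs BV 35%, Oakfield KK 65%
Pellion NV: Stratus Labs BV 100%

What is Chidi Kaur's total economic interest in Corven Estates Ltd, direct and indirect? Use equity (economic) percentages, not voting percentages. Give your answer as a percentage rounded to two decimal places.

Chidi reaches Corven along 3 paths.
Via Caldera → Stratus: 77% × 98% × 22% = 16.6012%.
Via Ironvale: 84% × 30% = 25.2%.
Direct stake: 31% = 31%.
Total: 16.6012% + 25.2% + 31% = 72.8012%.
Rounded: 72.80%.

72.80%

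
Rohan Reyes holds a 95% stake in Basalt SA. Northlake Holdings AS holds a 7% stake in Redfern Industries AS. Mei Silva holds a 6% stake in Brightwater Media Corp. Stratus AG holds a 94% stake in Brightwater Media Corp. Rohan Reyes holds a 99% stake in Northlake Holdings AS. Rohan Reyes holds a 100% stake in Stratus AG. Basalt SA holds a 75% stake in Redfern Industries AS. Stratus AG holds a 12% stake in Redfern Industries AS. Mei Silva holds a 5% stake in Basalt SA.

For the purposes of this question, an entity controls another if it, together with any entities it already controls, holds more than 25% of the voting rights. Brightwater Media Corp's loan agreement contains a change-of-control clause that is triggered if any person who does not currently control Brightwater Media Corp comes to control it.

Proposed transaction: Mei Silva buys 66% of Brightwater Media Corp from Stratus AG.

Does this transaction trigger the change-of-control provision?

The purchase adds only to Mei's holdings (Stratus's stake shrinks), so Mei is the only person who could newly come to control Brightwater.
Mei's largest direct stake is 6% in Brightwater, which does not meet the threshold, so Mei controls no company.
In Brightwater, Mei's side holds only 6%, not > 25%.
So before the transaction, Mei does not control Brightwater.
After the purchase, Mei's direct stake in Brightwater rises to 6% + 66% = 72%, and Stratus's stake falls to 28%.
Mei holds 72% of Brightwater, so Mei controls Brightwater.
Mei did not control Brightwater before and does after, so the clause is triggered.

Yes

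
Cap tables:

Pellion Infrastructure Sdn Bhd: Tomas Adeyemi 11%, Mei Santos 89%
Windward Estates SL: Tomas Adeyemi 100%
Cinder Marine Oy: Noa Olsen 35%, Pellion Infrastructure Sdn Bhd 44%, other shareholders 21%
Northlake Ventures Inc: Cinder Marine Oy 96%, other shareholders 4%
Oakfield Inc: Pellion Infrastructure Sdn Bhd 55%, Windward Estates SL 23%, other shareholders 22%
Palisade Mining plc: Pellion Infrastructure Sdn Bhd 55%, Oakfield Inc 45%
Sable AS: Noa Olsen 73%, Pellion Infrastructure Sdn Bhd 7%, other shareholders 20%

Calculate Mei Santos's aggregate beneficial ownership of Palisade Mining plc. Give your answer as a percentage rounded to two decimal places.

Mei reaches Palisade along 2 paths.
Via Pellion: 89% × 55% = 48.95%.
Via Pellion → Oakfield: 89% × 55% × 45% = 22.0275%.
Total: 48.95% + 22.0275% = 70.9775%.
Rounded: 70.98%.

70.98%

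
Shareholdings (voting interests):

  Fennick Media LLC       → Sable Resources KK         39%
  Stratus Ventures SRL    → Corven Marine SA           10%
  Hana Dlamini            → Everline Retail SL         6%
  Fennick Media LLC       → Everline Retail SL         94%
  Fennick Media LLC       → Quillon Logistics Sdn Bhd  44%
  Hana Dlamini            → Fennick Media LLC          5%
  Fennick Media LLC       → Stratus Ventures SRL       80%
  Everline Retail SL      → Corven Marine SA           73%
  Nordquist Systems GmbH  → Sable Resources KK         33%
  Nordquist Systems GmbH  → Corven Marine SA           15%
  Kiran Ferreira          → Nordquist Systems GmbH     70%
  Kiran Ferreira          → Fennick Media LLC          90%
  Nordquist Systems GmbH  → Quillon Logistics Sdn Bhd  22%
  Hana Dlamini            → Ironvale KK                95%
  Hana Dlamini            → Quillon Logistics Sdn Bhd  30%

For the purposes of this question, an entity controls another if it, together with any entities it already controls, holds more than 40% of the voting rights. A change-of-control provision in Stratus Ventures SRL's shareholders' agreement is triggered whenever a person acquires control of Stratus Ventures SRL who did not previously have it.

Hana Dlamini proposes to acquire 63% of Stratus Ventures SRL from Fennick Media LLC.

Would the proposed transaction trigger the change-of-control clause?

The purchase adds only to Hana's holdings (Fennick's stake shrinks), so Hana is the only person who could newly come to control Stratus.
Hana holds 95% of Ironvale, so Hana controls Ironvale.
Neither Hana nor any entity Hana controls holds any voting interest in Stratus.
So before the transaction, Hana does not control Stratus.
After the purchase, Hana holds 63% of Stratus directly, and Fennick's stake falls to 17%.
Hana holds 63% of Stratus, so Hana controls Stratus.
Hana did not control Stratus before and does after, so the clause is triggered.

Yes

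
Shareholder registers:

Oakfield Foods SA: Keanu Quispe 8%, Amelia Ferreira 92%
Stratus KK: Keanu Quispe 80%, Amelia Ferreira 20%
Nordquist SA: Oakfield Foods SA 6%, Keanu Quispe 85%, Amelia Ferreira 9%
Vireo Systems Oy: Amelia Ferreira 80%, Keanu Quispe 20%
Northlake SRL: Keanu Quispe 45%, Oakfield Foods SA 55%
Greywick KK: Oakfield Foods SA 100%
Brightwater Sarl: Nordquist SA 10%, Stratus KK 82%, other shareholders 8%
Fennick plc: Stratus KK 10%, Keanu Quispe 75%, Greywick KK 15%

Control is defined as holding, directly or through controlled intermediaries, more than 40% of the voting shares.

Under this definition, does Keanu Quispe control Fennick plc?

Yes

Keanu holds 80% of Stratus, so Keanu controls Stratus.
Stratus and Keanu together hold 10% + 75% = 85% of Fennick, so Keanu controls Fennick.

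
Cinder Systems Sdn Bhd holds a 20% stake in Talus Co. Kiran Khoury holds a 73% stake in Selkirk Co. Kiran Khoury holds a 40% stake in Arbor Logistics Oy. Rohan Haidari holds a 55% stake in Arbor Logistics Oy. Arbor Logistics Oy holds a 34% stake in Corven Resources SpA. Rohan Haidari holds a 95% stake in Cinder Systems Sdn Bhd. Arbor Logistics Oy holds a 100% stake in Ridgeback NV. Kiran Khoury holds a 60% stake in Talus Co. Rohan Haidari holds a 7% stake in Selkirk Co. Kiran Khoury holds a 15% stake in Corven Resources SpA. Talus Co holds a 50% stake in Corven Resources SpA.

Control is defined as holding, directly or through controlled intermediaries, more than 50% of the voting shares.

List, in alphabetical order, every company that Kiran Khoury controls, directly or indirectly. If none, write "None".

Corven Resources SpA, Selkirk Co, Talus Co

Kiran holds 73% of Selkirk, so Kiran controls Selkirk.
Kiran holds 60% of Talus, so Kiran controls Talus.
Kiran and Talus together hold 15% + 50% = 65% of Corven, so Kiran controls Corven.
No other company's threshold is met.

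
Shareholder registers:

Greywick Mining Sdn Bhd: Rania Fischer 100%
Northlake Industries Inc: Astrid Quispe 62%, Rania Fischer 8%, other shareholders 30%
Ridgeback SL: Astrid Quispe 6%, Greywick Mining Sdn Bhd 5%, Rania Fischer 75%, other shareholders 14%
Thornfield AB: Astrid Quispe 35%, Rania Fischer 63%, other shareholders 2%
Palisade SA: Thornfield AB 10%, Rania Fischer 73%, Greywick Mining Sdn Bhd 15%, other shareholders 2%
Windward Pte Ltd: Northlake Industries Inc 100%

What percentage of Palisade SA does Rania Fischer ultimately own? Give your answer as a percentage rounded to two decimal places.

94.30%

Rania reaches Palisade along 3 paths.
Via Thornfield: 63% × 10% = 6.3%.
Direct stake: 73% = 73%.
Via Greywick: 100% × 15% = 15%.
Total: 6.3% + 73% + 15% = 94.3%.
Rounded: 94.30%.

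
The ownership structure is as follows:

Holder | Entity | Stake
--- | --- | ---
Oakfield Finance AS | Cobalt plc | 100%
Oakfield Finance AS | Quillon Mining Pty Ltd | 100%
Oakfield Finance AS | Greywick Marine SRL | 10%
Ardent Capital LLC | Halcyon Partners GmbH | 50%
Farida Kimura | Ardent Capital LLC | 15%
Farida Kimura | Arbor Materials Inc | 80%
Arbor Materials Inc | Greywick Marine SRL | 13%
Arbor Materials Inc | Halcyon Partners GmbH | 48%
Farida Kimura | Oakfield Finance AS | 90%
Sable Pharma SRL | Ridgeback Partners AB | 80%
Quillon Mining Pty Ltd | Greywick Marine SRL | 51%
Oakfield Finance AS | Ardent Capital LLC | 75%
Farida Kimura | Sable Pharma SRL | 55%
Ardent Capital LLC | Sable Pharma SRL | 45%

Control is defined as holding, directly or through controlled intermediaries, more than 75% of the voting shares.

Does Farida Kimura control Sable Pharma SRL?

Yes

Farida holds 90% of Oakfield, so Farida controls Oakfield.
Farida and Oakfield together hold 15% + 75% = 90% of Ardent, so Farida controls Ardent.
Ardent and Farida together hold 45% + 55% = 100% of Sable, so Farida controls Sable.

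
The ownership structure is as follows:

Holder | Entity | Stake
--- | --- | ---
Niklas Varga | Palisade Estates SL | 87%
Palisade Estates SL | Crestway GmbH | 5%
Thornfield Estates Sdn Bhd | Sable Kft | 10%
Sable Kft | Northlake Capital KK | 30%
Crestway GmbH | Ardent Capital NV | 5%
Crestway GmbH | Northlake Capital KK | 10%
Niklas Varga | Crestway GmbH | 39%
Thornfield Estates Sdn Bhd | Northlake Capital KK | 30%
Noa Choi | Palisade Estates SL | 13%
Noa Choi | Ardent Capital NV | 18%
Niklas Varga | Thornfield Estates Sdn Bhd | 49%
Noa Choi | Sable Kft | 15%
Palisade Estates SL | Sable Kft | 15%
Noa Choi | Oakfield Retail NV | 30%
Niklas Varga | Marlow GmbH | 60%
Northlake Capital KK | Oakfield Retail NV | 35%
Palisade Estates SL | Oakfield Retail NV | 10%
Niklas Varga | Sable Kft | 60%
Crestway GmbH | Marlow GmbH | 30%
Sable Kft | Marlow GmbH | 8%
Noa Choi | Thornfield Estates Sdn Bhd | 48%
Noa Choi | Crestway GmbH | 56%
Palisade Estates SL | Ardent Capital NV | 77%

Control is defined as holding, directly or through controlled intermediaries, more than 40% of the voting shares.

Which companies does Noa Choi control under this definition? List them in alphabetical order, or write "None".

Crestway GmbH, Thornfield Estates Sdn Bhd

Noa holds 48% of Thornfield, so Noa controls Thornfield.
Noa holds 56% of Crestway, so Noa controls Crestway.
No other company's threshold is met.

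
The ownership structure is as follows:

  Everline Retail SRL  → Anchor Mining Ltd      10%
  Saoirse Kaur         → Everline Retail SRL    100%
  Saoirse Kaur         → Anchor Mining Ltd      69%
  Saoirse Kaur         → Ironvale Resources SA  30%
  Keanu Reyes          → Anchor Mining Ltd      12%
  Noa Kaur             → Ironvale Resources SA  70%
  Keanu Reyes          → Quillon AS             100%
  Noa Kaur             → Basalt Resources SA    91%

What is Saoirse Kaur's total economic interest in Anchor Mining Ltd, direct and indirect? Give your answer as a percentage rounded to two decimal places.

Saoirse reaches Anchor along 2 paths.
Direct stake: 69% = 69%.
Via Everline: 100% × 10% = 10%.
Total: 69% + 10% = 79%.
Rounded: 79.00%.

79.00%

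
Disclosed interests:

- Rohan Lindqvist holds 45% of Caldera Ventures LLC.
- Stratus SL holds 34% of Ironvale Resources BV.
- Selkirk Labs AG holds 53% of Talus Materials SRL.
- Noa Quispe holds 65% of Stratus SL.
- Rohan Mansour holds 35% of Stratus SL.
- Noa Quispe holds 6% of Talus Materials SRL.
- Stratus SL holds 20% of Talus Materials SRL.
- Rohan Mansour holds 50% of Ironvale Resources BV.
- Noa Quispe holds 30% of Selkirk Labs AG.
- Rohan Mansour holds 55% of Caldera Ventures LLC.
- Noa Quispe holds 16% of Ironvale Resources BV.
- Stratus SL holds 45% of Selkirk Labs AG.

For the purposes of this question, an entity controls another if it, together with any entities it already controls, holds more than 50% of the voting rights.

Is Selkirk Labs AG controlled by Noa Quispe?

Yes

Noa holds 65% of Stratus, so Noa controls Stratus.
Noa and Stratus together hold 30% + 45% = 75% of Selkirk, so Noa controls Selkirk.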